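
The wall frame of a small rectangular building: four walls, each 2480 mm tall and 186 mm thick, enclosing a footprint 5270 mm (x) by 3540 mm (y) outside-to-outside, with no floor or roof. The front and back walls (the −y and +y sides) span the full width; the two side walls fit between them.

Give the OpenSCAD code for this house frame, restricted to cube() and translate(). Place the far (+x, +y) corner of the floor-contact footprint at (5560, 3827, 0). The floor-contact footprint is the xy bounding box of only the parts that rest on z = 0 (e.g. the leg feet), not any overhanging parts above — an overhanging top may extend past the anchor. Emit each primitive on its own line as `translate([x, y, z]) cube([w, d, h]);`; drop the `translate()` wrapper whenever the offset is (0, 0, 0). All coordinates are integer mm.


translate([290, 287, 0]) cube([5270, 186, 2480]);
translate([290, 3641, 0]) cube([5270, 186, 2480]);
translate([290, 473, 0]) cube([186, 3168, 2480]);
translate([5374, 473, 0]) cube([186, 3168, 2480]);


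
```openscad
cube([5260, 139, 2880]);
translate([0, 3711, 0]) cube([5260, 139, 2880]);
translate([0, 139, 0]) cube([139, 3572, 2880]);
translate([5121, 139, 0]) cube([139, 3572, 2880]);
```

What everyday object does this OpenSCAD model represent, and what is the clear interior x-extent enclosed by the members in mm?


A house (or room) frame. The interior width is 4982 mm.

Four 2880 mm walls enclosing a rectangle with no floor or roof — a room or house frame. Outside width is 5260 mm and wall thickness is 139 mm, so the interior width is 5260 − 2 × 139 = 4982 mm.


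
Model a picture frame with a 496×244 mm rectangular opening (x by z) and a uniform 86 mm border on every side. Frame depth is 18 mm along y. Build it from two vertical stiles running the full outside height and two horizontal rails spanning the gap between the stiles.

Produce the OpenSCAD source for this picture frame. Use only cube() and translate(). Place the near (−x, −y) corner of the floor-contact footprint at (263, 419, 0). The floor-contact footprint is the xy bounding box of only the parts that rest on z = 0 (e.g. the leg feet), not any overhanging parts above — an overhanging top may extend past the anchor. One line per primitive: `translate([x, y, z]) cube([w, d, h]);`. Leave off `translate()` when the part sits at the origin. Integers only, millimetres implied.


translate([263, 419, 0]) cube([86, 18, 416]);
translate([845, 419, 0]) cube([86, 18, 416]);
translate([349, 419, 0]) cube([496, 18, 86]);
translate([349, 419, 330]) cube([496, 18, 86]);


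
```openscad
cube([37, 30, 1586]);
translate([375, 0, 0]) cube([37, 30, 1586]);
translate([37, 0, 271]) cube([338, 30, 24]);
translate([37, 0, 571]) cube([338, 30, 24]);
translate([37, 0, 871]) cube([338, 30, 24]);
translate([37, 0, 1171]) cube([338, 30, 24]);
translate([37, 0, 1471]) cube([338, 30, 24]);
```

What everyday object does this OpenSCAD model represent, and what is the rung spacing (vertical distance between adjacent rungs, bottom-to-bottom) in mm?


A ladder. The rung spacing is 300 mm.

Two tall 37×30 posts with 5 short bars between them — a ladder. Adjacent rungs sit at z = 271 and z = 571, so the spacing is 571 − 271 = 300 mm.


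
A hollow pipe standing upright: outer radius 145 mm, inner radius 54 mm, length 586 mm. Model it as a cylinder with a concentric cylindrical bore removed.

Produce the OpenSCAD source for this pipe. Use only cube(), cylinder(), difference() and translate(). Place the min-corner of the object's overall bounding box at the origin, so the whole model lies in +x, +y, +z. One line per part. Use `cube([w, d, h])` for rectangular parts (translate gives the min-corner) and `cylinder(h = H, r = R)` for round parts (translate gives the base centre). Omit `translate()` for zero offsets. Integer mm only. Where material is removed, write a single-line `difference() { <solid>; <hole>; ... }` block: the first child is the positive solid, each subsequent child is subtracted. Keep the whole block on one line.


difference() { translate([145, 145, 0]) cylinder(h = 586, r = 145); translate([145, 145, 0]) cylinder(h = 586, r = 54); }


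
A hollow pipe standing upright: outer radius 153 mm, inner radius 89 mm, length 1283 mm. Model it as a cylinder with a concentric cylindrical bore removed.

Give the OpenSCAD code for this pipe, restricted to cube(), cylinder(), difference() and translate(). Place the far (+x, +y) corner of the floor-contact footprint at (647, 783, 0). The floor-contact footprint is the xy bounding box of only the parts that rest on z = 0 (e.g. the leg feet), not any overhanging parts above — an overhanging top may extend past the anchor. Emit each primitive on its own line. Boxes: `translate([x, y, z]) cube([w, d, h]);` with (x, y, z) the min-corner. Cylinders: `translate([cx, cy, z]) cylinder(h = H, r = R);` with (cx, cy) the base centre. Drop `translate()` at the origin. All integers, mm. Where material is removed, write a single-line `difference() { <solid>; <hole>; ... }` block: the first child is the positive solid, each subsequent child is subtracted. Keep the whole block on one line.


difference() { translate([494, 630, 0]) cylinder(h = 1283, r = 153); translate([494, 630, 0]) cylinder(h = 1283, r = 89); }


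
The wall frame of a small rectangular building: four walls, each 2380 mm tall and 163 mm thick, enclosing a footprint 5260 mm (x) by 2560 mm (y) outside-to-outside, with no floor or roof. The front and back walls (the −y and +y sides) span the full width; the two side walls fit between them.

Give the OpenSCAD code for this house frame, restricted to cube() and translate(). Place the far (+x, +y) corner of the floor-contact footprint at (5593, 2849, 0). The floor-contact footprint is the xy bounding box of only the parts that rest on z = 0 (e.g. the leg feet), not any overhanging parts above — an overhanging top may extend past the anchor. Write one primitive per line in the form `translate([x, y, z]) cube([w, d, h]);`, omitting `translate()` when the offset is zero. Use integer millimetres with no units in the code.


translate([333, 289, 0]) cube([5260, 163, 2380]);
translate([333, 2686, 0]) cube([5260, 163, 2380]);
translate([333, 452, 0]) cube([163, 2234, 2380]);
translate([5430, 452, 0]) cube([163, 2234, 2380]);


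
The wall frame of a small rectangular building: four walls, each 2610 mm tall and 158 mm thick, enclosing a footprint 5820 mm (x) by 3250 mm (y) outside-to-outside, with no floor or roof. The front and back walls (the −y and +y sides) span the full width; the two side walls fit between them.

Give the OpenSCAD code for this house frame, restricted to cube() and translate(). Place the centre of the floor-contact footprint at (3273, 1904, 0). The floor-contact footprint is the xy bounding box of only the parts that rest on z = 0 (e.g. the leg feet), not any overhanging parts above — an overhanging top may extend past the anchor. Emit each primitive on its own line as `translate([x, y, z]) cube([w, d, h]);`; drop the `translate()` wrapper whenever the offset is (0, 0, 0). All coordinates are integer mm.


translate([363, 279, 0]) cube([5820, 158, 2610]);
translate([363, 3371, 0]) cube([5820, 158, 2610]);
translate([363, 437, 0]) cube([158, 2934, 2610]);
translate([6025, 437, 0]) cube([158, 2934, 2610]);


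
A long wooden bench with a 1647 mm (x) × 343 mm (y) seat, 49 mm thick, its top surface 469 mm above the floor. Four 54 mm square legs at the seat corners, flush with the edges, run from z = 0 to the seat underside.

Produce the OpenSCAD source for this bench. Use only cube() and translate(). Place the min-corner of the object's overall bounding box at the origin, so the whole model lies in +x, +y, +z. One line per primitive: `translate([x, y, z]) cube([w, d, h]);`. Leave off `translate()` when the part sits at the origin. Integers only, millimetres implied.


translate([0, 0, 420]) cube([1647, 343, 49]);
cube([54, 54, 420]);
translate([0, 289, 0]) cube([54, 54, 420]);
translate([1593, 0, 0]) cube([54, 54, 420]);
translate([1593, 289, 0]) cube([54, 54, 420]);


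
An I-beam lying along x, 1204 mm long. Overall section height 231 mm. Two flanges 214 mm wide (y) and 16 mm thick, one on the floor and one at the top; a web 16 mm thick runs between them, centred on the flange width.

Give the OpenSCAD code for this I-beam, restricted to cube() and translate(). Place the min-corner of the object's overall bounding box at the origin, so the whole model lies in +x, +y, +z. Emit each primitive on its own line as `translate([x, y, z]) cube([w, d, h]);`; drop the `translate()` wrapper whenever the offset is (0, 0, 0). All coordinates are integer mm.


cube([1204, 214, 16]);
translate([0, 99, 16]) cube([1204, 16, 199]);
translate([0, 0, 215]) cube([1204, 214, 16]);


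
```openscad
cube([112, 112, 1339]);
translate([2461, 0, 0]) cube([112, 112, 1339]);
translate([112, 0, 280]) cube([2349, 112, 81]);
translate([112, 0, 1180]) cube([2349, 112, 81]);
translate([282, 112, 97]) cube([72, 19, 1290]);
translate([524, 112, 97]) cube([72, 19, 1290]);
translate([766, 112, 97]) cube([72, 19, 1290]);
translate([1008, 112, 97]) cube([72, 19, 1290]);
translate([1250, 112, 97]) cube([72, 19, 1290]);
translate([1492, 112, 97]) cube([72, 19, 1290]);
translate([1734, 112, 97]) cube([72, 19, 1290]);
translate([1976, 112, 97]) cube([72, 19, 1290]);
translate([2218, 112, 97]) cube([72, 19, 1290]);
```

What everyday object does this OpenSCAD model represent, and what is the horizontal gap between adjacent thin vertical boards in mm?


A fence section. The picket gap is 170 mm.

Two posts, two rails, 9 pickets — a fence section. Span 2349 mm holds 9 pickets of 72 mm with 10 equal gaps: ⌊(2349 − 9·72) / 10⌋ = 170 mm.


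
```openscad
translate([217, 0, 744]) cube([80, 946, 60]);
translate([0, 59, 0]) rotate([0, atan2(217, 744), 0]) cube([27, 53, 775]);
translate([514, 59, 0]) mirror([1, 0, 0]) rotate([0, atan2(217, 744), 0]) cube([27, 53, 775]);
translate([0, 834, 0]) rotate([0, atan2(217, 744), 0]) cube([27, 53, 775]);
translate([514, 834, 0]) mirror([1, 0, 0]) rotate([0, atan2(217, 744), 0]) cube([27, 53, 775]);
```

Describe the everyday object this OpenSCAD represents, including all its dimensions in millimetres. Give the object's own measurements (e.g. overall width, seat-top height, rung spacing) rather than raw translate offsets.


A sawhorse. A 80×946×60 mm beam (x, y, z) sits on two A-frame leg pairs. Each pair is two raked legs of 27×53 mm section (53 mm along y) splaying symmetrically in x. Each leg rises 744 mm vertically over 217 mm of horizontal reach and is 775 mm long along its own axis. Every leg's outer bottom edge rests on the floor and its outer top edge meets a bottom edge of the beam — the left legs (tilting toward +x) meet the beam's −x bottom edge, the right legs (their mirror images, tilting toward −x) meet its +x bottom edge — so the leg tops tuck under the beam, the beam's underside is 744 mm above the floor, and the feet are 514 mm apart outside-to-outside with the beam centred between them. The two leg pairs are set in 59 mm from either end of the beam.


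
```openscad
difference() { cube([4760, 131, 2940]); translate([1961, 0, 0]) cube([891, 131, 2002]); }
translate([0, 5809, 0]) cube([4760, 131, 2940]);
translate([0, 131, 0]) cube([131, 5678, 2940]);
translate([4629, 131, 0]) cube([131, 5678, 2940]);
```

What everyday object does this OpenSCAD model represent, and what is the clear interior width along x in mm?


A single room. The interior width is 4498 mm.

Four walls enclosing a rectangle with a door in the front wall — a room. Outside width 4760 minus two 131 mm walls gives 4498 mm.


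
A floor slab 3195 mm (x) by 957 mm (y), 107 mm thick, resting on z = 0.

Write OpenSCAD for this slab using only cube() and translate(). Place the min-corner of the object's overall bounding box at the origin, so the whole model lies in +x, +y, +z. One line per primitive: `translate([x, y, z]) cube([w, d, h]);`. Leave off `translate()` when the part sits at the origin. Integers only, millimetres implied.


cube([3195, 957, 107]);


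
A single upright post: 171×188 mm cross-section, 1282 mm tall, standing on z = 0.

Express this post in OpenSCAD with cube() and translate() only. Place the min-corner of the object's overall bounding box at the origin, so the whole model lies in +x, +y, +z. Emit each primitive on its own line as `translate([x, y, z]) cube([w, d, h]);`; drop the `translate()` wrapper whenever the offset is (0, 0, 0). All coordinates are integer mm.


cube([171, 188, 1282]);


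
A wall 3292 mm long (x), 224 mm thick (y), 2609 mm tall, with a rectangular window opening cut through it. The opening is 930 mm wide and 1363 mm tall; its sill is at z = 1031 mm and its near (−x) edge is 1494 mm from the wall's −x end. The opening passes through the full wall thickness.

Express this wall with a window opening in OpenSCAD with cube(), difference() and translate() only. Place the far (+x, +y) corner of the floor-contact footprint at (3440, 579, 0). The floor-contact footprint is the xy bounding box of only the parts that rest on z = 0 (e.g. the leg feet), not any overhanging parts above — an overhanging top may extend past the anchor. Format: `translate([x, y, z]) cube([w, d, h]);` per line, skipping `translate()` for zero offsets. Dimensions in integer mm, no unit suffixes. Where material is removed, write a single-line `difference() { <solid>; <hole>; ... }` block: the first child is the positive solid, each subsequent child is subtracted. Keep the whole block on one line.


difference() { translate([148, 355, 0]) cube([3292, 224, 2609]); translate([1642, 355, 1031]) cube([930, 224, 1363]); }


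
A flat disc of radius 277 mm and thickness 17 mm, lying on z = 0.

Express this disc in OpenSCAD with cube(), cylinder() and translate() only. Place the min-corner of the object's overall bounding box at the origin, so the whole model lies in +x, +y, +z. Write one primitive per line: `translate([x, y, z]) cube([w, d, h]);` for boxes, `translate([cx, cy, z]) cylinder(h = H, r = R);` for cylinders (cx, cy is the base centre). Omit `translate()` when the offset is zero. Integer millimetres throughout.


translate([277, 277, 0]) cylinder(h = 17, r = 277);


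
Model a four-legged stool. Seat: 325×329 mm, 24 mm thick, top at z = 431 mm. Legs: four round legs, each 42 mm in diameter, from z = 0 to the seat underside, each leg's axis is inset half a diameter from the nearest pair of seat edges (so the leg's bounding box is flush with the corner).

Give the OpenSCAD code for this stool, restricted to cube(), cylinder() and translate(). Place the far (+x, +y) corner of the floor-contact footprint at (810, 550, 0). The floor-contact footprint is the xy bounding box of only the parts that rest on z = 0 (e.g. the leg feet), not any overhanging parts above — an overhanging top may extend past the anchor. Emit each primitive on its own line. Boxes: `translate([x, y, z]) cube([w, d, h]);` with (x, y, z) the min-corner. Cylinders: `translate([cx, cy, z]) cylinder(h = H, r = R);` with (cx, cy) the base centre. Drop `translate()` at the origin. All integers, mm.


translate([485, 221, 407]) cube([325, 329, 24]);
translate([506, 242, 0]) cylinder(h = 407, r = 21);
translate([789, 242, 0]) cylinder(h = 407, r = 21);
translate([506, 529, 0]) cylinder(h = 407, r = 21);
translate([789, 529, 0]) cylinder(h = 407, r = 21);


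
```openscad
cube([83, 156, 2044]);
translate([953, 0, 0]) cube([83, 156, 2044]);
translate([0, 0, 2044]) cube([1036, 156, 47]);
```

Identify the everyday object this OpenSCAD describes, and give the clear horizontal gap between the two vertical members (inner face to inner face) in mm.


A door frame. The clear opening width is 870 mm.

Two 2044 mm tall posts with a header on top — a door frame. The left jamb is 83 mm wide at x = 0; the right jamb starts at x = 953. The clear opening is 953 − 83 = 870 mm.


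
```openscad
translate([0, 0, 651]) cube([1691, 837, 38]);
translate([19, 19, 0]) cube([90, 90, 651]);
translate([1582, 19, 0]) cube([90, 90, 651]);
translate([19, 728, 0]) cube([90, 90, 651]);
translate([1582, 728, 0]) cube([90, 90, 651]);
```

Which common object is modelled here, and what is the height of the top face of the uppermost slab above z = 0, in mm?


A table. The table height is 689 mm.

A 1691×837×38 slab sits at z = 651 on four 90 mm square posts — a table. The top surface is at 651 + 38 = 689 mm.


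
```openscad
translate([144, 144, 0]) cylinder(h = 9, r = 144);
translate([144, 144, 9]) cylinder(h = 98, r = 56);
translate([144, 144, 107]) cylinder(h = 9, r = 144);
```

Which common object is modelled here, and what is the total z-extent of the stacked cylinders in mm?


A spool. The overall height is 116 mm.

Three coaxial cylinders, large–small–large — a spool. Two 9 mm flanges and a 98 mm core give 9 + 98 + 9 = 116 mm.


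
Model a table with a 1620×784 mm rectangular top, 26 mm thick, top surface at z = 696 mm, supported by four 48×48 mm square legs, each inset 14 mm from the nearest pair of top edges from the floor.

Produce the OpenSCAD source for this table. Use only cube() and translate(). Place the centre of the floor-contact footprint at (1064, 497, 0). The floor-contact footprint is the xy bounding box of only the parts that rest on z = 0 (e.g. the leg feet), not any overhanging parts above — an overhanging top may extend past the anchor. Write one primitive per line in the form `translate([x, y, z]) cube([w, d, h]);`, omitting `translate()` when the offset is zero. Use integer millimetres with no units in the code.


// leg_h = 696 - 26 = 670
translate([254, 105, 670]) cube([1620, 784, 26]);
translate([268, 119, 0]) cube([48, 48, 670]);
translate([1812, 119, 0]) cube([48, 48, 670]);
translate([268, 827, 0]) cube([48, 48, 670]);
translate([1812, 827, 0]) cube([48, 48, 670]);


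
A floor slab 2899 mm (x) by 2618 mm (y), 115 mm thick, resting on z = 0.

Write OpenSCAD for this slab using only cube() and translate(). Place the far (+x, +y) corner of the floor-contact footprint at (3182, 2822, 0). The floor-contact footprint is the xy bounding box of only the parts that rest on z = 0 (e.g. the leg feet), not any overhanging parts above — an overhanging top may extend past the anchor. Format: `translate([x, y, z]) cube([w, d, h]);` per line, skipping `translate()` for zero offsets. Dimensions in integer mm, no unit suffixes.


translate([283, 204, 0]) cube([2899, 2618, 115]);


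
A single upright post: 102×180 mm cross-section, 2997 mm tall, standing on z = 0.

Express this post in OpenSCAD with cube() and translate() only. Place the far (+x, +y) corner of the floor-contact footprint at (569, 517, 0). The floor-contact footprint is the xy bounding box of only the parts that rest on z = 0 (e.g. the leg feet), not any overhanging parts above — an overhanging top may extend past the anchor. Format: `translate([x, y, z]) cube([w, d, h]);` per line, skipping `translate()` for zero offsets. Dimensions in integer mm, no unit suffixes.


translate([467, 337, 0]) cube([102, 180, 2997]);


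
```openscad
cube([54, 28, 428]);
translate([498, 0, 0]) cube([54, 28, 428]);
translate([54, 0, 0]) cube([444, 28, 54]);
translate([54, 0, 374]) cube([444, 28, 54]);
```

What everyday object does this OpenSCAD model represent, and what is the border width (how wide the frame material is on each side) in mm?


A picture frame. The border width is 54 mm.

Four thin pieces enclosing a rectangular opening — a picture frame. The two full-height stiles are 428 mm tall; the top rail sits at z = 374 and is 54 mm tall, so the border above the opening is 428 − 374 = 54 mm, matching the stile x-width.


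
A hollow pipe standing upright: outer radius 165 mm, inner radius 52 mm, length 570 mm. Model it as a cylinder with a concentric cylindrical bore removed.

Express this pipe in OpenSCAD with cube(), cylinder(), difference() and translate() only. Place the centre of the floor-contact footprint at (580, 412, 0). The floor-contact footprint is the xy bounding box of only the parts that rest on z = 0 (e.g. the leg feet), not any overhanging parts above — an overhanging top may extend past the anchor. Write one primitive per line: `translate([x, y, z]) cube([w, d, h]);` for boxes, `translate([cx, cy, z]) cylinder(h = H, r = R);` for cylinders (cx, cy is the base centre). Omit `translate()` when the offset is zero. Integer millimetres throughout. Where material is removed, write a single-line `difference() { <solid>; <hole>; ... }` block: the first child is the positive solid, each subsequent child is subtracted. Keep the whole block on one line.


difference() { translate([580, 412, 0]) cylinder(h = 570, r = 165); translate([580, 412, 0]) cylinder(h = 570, r = 52); }


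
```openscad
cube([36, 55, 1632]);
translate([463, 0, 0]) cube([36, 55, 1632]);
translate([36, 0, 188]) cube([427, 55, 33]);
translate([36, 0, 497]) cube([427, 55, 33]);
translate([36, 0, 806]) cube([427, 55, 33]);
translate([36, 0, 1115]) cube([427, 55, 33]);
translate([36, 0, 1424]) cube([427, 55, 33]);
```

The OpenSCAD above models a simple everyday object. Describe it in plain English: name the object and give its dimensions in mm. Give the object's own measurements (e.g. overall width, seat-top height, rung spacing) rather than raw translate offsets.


A straight ladder. Two 36×55 mm vertical rails, 1632 mm tall, stand 499 mm apart (outside-to-outside) with their front faces coplanar on the −y side. 5 rungs, each 55 mm deep and 33 mm tall, span between the inner faces of the rails, front faces flush with the rails. The lowest rung's underside is at z = 188 mm and rungs are spaced 309 mm apart (underside to underside).


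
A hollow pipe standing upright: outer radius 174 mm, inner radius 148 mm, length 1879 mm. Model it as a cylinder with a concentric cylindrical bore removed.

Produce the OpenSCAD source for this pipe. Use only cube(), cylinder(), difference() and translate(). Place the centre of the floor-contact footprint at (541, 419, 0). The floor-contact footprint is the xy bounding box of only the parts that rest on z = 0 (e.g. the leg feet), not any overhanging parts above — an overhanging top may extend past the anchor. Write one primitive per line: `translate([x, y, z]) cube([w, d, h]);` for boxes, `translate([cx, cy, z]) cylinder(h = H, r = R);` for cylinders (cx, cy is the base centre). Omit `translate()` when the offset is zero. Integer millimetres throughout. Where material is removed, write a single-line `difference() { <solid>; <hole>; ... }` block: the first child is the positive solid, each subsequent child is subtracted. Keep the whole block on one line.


difference() { translate([541, 419, 0]) cylinder(h = 1879, r = 174); translate([541, 419, 0]) cylinder(h = 1879, r = 148); }


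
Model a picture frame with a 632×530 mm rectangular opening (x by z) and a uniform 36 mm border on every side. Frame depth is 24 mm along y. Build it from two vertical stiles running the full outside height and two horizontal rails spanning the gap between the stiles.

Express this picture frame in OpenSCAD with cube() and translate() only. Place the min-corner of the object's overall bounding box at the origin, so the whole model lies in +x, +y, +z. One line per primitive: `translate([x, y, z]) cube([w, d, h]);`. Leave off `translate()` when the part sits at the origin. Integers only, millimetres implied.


cube([36, 24, 602]);
translate([668, 0, 0]) cube([36, 24, 602]);
translate([36, 0, 0]) cube([632, 24, 36]);
translate([36, 0, 566]) cube([632, 24, 36]);


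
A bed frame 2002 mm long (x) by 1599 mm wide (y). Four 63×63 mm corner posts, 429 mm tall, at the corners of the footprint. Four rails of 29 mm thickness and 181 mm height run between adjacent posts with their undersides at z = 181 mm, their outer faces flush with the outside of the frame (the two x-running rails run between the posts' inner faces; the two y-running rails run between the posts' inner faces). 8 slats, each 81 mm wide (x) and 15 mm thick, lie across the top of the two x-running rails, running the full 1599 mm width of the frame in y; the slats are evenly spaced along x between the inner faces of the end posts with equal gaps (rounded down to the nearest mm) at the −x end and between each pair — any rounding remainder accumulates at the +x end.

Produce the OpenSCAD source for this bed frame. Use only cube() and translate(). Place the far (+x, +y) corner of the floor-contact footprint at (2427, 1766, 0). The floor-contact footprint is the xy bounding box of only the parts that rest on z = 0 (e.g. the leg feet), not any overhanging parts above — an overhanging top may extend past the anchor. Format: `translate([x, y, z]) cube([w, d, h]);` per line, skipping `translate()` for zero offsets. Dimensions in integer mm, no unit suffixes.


translate([425, 167, 0]) cube([63, 63, 429]);
translate([425, 1703, 0]) cube([63, 63, 429]);
translate([2364, 167, 0]) cube([63, 63, 429]);
translate([2364, 1703, 0]) cube([63, 63, 429]);
translate([488, 167, 181]) cube([1876, 29, 181]);
translate([488, 1737, 181]) cube([1876, 29, 181]);
translate([425, 230, 181]) cube([29, 1473, 181]);
translate([2398, 230, 181]) cube([29, 1473, 181]);
translate([624, 167, 362]) cube([81, 1599, 15]);
translate([841, 167, 362]) cube([81, 1599, 15]);
translate([1058, 167, 362]) cube([81, 1599, 15]);
translate([1275, 167, 362]) cube([81, 1599, 15]);
translate([1492, 167, 362]) cube([81, 1599, 15]);
translate([1709, 167, 362]) cube([81, 1599, 15]);
translate([1926, 167, 362]) cube([81, 1599, 15]);
translate([2143, 167, 362]) cube([81, 1599, 15]);


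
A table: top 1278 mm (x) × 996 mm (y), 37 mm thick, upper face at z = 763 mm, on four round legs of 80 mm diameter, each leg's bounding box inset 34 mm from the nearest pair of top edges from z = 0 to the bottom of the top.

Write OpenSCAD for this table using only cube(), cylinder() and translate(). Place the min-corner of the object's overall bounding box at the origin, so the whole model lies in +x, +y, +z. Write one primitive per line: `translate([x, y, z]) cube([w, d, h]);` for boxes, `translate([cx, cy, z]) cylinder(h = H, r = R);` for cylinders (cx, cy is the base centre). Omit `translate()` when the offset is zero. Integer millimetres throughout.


// leg_h = 763 - 37 = 726
translate([0, 0, 726]) cube([1278, 996, 37]);
translate([74, 74, 0]) cylinder(h = 726, r = 40);
translate([1204, 74, 0]) cylinder(h = 726, r = 40);
translate([74, 922, 0]) cylinder(h = 726, r = 40);
translate([1204, 922, 0]) cylinder(h = 726, r = 40);


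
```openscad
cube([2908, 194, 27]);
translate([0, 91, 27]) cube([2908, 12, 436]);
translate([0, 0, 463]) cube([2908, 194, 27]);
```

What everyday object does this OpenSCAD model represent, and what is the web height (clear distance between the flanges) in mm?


An I-beam. The web height is 436 mm.

Two wide flanges with a thin centred web — an I-beam. Overall 490 mm minus two 27 mm flanges gives a web of 490 − 2·27 = 436 mm.


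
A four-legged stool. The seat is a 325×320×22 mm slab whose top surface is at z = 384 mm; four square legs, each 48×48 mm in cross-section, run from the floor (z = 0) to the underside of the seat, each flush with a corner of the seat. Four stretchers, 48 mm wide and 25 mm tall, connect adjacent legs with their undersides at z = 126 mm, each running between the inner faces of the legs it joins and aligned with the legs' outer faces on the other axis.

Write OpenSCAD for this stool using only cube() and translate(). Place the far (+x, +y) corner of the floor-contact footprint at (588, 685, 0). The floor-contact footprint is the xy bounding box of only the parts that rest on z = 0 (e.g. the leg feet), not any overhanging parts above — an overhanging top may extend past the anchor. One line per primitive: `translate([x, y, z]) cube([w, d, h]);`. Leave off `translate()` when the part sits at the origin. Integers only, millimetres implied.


translate([263, 365, 362]) cube([325, 320, 22]);
translate([263, 365, 0]) cube([48, 48, 362]);
translate([540, 365, 0]) cube([48, 48, 362]);
translate([263, 637, 0]) cube([48, 48, 362]);
translate([540, 637, 0]) cube([48, 48, 362]);
translate([311, 365, 126]) cube([229, 48, 25]);
translate([311, 637, 126]) cube([229, 48, 25]);
translate([263, 413, 126]) cube([48, 224, 25]);
translate([540, 413, 126]) cube([48, 224, 25]);


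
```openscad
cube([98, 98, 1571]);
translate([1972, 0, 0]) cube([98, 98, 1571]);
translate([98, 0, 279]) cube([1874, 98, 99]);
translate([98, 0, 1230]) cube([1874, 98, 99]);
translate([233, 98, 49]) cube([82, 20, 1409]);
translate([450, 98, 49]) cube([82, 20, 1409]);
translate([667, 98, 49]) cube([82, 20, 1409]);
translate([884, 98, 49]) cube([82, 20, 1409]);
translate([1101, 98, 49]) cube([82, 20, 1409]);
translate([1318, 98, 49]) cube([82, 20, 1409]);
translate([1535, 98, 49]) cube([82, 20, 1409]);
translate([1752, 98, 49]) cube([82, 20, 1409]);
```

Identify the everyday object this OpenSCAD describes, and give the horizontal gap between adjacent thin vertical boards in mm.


A fence section. The picket gap is 135 mm.

Two posts, two rails, 8 pickets — a fence section. Span 1874 mm holds 8 pickets of 82 mm with 9 equal gaps: ⌊(1874 − 8·82) / 9⌋ = 135 mm.


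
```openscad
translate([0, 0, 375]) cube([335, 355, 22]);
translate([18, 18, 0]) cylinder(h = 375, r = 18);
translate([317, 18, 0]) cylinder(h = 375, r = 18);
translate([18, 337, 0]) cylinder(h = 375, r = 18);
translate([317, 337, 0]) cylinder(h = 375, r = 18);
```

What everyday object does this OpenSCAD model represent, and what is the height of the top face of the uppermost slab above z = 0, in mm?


A stool. The seat height is 397 mm.

A 335×355×22 slab at z = 375 on four corner cylinders — a stool. The seat top is 375 + 22 = 397 mm.


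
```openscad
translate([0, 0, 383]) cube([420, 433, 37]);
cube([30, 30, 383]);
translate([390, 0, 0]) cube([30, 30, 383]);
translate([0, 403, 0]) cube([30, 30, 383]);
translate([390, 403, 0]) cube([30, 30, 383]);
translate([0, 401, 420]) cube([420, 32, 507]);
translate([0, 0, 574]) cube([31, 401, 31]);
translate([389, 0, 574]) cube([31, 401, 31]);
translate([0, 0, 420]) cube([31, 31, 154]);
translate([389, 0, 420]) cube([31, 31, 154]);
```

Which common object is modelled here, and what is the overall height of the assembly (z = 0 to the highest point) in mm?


A chair. The overall height is 927 mm.

A slab on four corner posts with a tall panel at the back — a chair. The seat slab sits at z = 383 with thickness 37, and the 507 mm backrest starts at the seat top, so the overall height is 383 + 37 + 507 = 927 mm.


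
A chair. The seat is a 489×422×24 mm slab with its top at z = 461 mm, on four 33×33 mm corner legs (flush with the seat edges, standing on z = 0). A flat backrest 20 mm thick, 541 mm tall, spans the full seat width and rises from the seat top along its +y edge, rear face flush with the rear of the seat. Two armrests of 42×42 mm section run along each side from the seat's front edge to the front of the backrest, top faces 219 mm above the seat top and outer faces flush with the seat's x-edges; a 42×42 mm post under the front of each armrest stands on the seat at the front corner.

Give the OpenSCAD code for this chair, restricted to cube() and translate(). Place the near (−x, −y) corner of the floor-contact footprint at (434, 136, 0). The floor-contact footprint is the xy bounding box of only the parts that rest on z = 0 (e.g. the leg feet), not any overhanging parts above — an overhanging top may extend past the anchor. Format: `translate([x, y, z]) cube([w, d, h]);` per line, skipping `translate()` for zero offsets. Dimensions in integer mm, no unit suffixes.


translate([434, 136, 437]) cube([489, 422, 24]);
translate([434, 136, 0]) cube([33, 33, 437]);
translate([890, 136, 0]) cube([33, 33, 437]);
translate([434, 525, 0]) cube([33, 33, 437]);
translate([890, 525, 0]) cube([33, 33, 437]);
translate([434, 538, 461]) cube([489, 20, 541]);
translate([434, 136, 638]) cube([42, 402, 42]);
translate([881, 136, 638]) cube([42, 402, 42]);
translate([434, 136, 461]) cube([42, 42, 177]);
translate([881, 136, 461]) cube([42, 42, 177]);


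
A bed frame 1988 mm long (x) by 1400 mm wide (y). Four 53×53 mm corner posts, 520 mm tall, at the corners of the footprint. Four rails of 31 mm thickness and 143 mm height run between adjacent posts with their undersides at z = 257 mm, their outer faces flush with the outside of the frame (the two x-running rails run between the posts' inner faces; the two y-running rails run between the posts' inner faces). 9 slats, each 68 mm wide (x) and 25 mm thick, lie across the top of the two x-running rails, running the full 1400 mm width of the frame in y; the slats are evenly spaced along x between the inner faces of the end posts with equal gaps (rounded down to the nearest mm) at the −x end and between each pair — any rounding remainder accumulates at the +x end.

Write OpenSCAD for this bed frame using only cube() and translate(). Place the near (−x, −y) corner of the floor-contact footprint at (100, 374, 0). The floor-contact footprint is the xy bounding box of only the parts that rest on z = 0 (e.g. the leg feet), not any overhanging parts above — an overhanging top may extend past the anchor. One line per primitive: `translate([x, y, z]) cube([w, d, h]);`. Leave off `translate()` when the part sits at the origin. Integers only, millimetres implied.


translate([100, 374, 0]) cube([53, 53, 520]);
translate([100, 1721, 0]) cube([53, 53, 520]);
translate([2035, 374, 0]) cube([53, 53, 520]);
translate([2035, 1721, 0]) cube([53, 53, 520]);
translate([153, 374, 257]) cube([1882, 31, 143]);
translate([153, 1743, 257]) cube([1882, 31, 143]);
translate([100, 427, 257]) cube([31, 1294, 143]);
translate([2057, 427, 257]) cube([31, 1294, 143]);
translate([280, 374, 400]) cube([68, 1400, 25]);
translate([475, 374, 400]) cube([68, 1400, 25]);
translate([670, 374, 400]) cube([68, 1400, 25]);
translate([865, 374, 400]) cube([68, 1400, 25]);
translate([1060, 374, 400]) cube([68, 1400, 25]);
translate([1255, 374, 400]) cube([68, 1400, 25]);
translate([1450, 374, 400]) cube([68, 1400, 25]);
translate([1645, 374, 400]) cube([68, 1400, 25]);
translate([1840, 374, 400]) cube([68, 1400, 25]);


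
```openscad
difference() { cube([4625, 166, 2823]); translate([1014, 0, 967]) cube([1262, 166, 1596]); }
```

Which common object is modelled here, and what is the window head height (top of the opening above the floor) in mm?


A wall with a window opening. The window head height is 2563 mm.

A wall with a rectangular opening subtracted — a window. Sill at z = 967, opening 1596 mm tall, so the head is at 967 + 1596 = 2563 mm.


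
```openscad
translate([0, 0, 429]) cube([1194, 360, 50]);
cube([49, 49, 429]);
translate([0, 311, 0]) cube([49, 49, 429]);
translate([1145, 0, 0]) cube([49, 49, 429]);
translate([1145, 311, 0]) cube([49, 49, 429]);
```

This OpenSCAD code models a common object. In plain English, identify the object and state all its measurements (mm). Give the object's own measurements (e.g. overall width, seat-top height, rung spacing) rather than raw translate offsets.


A bench: a 1194×360 mm seat slab, 50 mm thick, top at z = 479 mm, on four 49×49 mm square legs flush with the seat corners and standing on z = 0.


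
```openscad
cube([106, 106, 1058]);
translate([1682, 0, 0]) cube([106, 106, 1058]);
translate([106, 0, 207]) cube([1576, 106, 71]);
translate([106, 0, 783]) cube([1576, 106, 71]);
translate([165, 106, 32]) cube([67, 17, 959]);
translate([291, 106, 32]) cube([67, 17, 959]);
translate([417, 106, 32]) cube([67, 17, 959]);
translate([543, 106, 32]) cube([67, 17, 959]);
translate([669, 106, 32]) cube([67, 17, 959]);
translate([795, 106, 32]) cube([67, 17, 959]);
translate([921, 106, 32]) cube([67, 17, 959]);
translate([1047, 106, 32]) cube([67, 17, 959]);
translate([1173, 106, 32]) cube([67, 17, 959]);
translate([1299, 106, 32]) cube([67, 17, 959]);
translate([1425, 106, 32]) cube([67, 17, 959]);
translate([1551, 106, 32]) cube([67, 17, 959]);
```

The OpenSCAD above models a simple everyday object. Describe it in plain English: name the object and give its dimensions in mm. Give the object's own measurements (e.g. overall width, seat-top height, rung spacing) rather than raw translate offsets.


A fence section. Two 106×106 mm posts, 1058 mm tall, stand on the floor with a clear span of 1576 mm between their inner faces. Two horizontal rails of 106×71 mm section span the gap between the posts with their undersides at z = 207 mm and z = 783 mm, flush with the posts' −y face. 12 pickets, each 67 mm wide, 17 mm thick and 959 mm tall, are fixed to the +y face of the rails with their bottoms at z = 32 mm, spaced across the span with a 59 mm gap after the −x post and between neighbouring pickets, with 64 mm left before the +x post.


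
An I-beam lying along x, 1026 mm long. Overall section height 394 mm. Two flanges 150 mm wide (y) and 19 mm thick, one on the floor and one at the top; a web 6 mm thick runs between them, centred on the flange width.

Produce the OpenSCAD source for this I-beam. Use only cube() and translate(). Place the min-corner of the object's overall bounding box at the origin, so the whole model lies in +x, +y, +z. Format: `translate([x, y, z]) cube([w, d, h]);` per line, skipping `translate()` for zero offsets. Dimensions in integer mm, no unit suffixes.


cube([1026, 150, 19]);
translate([0, 72, 19]) cube([1026, 6, 356]);
translate([0, 0, 375]) cube([1026, 150, 19]);


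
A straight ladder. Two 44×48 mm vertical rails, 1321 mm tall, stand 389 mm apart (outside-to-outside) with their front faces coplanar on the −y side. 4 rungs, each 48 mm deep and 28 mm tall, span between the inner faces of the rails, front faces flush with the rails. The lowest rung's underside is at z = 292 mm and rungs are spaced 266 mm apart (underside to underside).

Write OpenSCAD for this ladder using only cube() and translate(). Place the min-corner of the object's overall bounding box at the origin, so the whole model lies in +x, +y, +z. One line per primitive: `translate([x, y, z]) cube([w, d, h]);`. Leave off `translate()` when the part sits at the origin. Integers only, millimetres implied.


// rung span = 389 - 2*44 = 301
// rung[k] z = 292 + k*266
cube([44, 48, 1321]);
translate([345, 0, 0]) cube([44, 48, 1321]);
translate([44, 0, 292]) cube([301, 48, 28]);
translate([44, 0, 558]) cube([301, 48, 28]);
translate([44, 0, 824]) cube([301, 48, 28]);
translate([44, 0, 1090]) cube([301, 48, 28]);


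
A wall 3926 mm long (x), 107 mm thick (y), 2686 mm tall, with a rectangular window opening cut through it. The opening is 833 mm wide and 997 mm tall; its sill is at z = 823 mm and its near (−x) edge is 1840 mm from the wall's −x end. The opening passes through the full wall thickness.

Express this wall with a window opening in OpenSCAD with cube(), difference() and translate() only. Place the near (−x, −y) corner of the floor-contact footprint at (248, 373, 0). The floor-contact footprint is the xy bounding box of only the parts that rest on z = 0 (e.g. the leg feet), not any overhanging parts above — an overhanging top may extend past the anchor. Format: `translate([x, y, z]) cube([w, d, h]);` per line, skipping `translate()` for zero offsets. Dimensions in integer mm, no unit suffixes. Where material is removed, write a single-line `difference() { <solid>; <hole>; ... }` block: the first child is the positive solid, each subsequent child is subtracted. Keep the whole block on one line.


difference() { translate([248, 373, 0]) cube([3926, 107, 2686]); translate([2088, 373, 823]) cube([833, 107, 997]); }


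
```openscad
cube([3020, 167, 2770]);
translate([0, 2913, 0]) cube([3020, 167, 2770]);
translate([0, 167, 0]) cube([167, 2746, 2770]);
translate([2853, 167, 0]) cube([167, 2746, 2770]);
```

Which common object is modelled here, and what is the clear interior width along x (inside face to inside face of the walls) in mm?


A house (or room) frame. The interior width is 2686 mm.

Four 2770 mm walls enclosing a rectangle with no floor or roof — a room or house frame. Outside width is 3020 mm and wall thickness is 167 mm, so the interior width is 3020 − 2 × 167 = 2686 mm.
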